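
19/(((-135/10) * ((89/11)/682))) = -285076/2403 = -118.63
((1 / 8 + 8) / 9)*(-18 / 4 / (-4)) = 65 / 64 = 1.02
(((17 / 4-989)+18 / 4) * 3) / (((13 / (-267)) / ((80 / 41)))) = 62814420 / 533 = 117850.69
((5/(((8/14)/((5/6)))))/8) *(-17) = -15.49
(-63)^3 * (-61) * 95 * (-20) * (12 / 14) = -24840383400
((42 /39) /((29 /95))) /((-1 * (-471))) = 1330 /177567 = 0.01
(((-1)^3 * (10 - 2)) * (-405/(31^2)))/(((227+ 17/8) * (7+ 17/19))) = 5472/2935855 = 0.00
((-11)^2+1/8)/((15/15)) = 969/8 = 121.12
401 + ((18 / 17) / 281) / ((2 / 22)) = 1915775 / 4777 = 401.04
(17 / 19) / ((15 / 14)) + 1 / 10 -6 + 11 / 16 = -19961 / 4560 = -4.38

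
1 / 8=0.12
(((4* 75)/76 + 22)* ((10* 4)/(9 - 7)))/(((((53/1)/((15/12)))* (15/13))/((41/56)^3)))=2208573445/530535936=4.16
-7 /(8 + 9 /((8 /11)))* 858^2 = -41225184 /163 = -252915.24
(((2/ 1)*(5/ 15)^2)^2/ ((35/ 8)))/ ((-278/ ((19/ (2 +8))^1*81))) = -152/ 24325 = -0.01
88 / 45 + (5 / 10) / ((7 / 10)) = 841 / 315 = 2.67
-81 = -81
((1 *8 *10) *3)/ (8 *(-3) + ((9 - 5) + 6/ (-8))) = -960/ 83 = -11.57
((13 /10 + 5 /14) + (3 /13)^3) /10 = 128371 /768950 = 0.17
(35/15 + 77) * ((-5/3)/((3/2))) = -2380/27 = -88.15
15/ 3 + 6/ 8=23/ 4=5.75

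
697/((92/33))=250.01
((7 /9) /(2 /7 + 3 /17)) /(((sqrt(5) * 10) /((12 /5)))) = 1666 * sqrt(5) /20625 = 0.18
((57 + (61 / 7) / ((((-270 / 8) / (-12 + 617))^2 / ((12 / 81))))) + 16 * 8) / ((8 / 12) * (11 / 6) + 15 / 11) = 909127439 / 3919104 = 231.97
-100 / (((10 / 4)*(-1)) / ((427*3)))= 51240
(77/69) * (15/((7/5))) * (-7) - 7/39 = -75236/897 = -83.88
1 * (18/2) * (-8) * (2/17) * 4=-576/17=-33.88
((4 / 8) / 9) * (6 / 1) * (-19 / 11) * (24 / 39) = -152 / 429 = -0.35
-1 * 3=-3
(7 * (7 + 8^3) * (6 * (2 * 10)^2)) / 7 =1245600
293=293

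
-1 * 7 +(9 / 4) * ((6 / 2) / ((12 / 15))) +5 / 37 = 1.57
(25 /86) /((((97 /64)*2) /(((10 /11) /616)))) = 500 /3532837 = 0.00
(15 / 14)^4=50625 / 38416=1.32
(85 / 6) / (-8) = -85 / 48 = -1.77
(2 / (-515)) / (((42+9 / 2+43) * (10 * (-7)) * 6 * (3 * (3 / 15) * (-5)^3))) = -1 / 725956875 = -0.00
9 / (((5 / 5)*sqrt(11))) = 9*sqrt(11) / 11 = 2.71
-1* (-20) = 20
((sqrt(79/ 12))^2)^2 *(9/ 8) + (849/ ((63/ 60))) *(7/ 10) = 78689/ 128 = 614.76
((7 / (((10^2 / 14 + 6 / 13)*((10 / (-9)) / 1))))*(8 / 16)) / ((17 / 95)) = -108927 / 47056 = -2.31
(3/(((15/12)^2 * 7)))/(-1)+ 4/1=652/175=3.73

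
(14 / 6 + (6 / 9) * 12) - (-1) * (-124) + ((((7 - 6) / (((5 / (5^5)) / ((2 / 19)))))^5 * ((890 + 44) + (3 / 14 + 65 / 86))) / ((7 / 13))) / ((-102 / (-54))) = 301454241913115610982379 / 266074170243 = 1132970711278.75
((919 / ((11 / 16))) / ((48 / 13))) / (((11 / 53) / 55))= 3165955 / 33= 95938.03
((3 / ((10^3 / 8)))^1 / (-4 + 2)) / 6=-1 / 500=-0.00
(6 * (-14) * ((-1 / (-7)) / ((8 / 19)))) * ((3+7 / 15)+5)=-2413 / 10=-241.30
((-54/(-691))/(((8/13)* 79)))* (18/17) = 3159/1856026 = 0.00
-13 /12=-1.08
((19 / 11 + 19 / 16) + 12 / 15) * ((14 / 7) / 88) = 3269 / 38720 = 0.08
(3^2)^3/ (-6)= -243/ 2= -121.50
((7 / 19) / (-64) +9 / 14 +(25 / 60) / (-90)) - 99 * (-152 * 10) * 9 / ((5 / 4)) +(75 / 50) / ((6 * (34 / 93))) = 4233076402421 / 3907008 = 1083457.32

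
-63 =-63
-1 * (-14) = 14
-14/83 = -0.17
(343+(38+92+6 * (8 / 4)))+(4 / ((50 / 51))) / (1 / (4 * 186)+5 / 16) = 498.00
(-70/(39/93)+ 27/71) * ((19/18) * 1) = -2920661/16614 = -175.80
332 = 332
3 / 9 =1 / 3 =0.33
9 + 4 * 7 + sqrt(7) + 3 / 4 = sqrt(7) + 151 / 4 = 40.40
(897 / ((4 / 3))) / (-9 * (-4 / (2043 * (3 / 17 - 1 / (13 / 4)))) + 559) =1362681 / 1132004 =1.20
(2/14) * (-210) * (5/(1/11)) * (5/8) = -4125/4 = -1031.25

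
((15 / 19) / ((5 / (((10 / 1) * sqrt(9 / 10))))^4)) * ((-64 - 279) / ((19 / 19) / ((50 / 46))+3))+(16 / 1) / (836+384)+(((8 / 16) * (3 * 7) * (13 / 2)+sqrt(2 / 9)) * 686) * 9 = 2058 * sqrt(2)+4873366097 / 11590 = 423390.70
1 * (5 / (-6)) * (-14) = 35 / 3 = 11.67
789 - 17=772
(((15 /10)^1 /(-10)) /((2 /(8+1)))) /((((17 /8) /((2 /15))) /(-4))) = 72 /425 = 0.17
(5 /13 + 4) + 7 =148 /13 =11.38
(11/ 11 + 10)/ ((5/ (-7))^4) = 26411/ 625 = 42.26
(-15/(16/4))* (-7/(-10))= -21/8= -2.62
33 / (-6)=-11 / 2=-5.50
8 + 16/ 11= 9.45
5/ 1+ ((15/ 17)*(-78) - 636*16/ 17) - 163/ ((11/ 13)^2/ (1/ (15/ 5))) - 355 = -6746747/ 6171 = -1093.30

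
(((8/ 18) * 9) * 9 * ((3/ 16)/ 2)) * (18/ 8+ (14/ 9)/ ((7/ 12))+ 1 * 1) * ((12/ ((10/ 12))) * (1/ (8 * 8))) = 5751/ 1280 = 4.49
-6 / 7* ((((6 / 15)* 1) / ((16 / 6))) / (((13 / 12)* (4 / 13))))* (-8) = 3.09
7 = 7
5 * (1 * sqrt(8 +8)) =20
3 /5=0.60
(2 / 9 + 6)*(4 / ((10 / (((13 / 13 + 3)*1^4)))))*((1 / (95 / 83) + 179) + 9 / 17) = 43508416 / 24225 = 1796.01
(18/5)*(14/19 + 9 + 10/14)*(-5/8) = -6255/266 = -23.52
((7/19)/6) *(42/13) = 49/247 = 0.20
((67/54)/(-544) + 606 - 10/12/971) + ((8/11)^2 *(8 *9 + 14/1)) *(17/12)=2313958913863/3451415616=670.44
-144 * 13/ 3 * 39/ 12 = -2028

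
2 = 2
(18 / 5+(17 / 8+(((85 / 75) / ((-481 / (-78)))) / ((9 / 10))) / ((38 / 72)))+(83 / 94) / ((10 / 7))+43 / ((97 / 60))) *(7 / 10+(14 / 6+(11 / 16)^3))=176316120632947 / 1575310295040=111.92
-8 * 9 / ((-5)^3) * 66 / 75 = 1584 / 3125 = 0.51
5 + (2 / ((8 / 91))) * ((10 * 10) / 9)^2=2813.64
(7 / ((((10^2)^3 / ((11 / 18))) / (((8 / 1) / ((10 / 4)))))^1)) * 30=77 / 187500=0.00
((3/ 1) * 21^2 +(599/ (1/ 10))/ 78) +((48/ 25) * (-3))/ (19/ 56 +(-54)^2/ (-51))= 73853309632/ 52756275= 1399.90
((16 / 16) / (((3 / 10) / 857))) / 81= 8570 / 243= 35.27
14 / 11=1.27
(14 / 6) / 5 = 0.47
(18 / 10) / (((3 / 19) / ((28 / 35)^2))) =912 / 125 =7.30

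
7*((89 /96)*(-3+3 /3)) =-623 /48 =-12.98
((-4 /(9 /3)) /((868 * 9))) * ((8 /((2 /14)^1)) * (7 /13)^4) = -19208 /23905557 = -0.00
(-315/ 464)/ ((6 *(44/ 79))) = -8295/ 40832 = -0.20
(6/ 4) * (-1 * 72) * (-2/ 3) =72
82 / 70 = 41 / 35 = 1.17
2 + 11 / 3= 17 / 3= 5.67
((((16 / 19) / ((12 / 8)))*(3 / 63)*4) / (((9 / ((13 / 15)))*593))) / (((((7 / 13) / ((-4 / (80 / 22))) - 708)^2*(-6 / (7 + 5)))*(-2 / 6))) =17013568 / 81967235995117305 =0.00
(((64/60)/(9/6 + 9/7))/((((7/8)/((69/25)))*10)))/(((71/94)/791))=218898176/1730625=126.49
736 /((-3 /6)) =-1472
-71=-71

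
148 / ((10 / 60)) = 888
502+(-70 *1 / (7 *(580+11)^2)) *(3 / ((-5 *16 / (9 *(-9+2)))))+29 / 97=15127125219 / 30115784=502.30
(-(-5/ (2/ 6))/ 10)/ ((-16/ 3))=-9/ 32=-0.28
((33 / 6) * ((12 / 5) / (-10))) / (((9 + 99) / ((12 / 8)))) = -11 / 600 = -0.02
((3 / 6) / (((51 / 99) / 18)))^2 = 88209 / 289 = 305.22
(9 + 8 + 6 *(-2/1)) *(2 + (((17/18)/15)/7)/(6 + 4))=37817/3780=10.00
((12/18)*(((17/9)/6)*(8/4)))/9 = 34/729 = 0.05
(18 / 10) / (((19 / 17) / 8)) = 1224 / 95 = 12.88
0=0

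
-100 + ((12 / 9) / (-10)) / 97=-145502 / 1455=-100.00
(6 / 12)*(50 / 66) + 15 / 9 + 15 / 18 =95 / 33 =2.88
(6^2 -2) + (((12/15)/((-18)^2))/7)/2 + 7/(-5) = 32.60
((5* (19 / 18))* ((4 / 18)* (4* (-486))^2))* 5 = 22161600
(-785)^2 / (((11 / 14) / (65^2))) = 36449708750 / 11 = 3313609886.36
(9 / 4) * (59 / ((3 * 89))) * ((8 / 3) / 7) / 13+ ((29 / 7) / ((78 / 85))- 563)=-558.47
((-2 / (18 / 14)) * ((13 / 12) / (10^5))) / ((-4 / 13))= 1183 / 21600000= 0.00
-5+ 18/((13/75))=1285/13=98.85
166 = 166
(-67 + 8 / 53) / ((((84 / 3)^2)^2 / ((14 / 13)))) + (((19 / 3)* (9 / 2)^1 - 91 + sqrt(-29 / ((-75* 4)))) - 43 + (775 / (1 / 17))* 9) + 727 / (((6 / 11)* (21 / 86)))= sqrt(87) / 30 + 33739174697009 / 272248704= 123928.08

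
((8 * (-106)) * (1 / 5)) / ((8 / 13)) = -1378 / 5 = -275.60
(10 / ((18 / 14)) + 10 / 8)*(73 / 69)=23725 / 2484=9.55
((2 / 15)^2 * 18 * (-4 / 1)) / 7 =-32 / 175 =-0.18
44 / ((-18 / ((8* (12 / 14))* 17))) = -5984 / 21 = -284.95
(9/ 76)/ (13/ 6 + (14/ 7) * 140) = 27/ 64334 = 0.00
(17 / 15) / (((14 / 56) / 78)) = 1768 / 5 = 353.60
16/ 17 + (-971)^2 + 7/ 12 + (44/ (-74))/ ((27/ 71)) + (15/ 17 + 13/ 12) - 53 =16011401324/ 16983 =942789.93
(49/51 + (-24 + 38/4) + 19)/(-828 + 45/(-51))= -557/84546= -0.01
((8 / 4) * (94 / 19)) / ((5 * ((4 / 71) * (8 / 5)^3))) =83425 / 9728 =8.58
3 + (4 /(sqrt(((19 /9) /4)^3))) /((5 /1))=864*sqrt(19) /1805 + 3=5.09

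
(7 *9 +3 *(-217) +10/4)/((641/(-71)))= 83141/1282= 64.85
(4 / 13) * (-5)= -20 / 13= -1.54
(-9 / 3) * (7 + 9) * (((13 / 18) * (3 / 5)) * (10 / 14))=-104 / 7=-14.86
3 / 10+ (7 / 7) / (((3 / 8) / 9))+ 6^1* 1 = 303 / 10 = 30.30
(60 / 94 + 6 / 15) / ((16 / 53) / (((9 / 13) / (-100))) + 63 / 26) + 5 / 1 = 597103987 / 120026015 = 4.97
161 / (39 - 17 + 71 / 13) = 299 / 51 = 5.86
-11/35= -0.31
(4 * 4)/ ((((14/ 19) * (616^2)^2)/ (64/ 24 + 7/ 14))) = 361/ 755930993664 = 0.00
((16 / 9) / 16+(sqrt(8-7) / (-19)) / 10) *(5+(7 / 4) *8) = 181 / 90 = 2.01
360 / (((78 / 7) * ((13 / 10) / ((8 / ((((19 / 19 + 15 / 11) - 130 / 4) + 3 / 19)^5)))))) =-142922114065561600 / 17405804441888072129673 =-0.00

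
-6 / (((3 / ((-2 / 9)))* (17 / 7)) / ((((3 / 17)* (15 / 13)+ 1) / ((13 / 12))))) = 29792 / 146523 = 0.20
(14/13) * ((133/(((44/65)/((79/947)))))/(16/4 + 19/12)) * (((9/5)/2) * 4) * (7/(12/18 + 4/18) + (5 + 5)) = 25815699/126898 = 203.44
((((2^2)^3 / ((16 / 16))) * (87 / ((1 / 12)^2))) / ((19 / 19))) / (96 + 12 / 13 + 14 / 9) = 46904832 / 5761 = 8141.79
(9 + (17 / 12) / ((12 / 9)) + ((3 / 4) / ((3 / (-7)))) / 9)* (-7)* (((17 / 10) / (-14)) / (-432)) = -24157 / 1244160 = -0.02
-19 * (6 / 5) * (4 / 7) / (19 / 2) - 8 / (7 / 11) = -488 / 35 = -13.94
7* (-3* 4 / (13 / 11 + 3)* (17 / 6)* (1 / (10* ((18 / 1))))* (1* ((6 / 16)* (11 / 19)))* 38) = -14399 / 5520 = -2.61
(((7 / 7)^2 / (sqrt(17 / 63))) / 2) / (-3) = -sqrt(119) / 34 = -0.32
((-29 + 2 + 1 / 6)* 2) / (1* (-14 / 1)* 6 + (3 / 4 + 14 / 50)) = 16100 / 24891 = 0.65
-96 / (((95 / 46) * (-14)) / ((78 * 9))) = 1550016 / 665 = 2330.85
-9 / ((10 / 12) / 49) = -2646 / 5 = -529.20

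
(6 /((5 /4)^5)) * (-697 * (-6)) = 25694208 /3125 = 8222.15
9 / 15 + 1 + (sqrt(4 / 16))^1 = 21 / 10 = 2.10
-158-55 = -213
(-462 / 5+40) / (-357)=262 / 1785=0.15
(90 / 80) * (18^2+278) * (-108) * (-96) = 7021728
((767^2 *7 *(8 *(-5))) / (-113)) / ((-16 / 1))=-20590115 / 226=-91106.70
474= 474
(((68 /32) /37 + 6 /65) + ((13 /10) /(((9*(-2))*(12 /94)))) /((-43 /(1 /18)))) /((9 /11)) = 665511319 /3618697680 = 0.18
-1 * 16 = -16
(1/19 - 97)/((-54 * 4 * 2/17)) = 3.82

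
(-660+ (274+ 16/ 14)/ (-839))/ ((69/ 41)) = -53000782/ 135079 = -392.37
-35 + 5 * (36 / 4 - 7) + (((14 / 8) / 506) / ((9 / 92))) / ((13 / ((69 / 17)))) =-364489 / 14586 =-24.99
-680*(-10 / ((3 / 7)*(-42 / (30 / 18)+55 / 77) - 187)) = -833000 / 24193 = -34.43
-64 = -64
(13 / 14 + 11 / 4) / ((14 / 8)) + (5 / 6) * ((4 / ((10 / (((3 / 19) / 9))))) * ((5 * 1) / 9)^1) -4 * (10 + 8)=-5270830 / 75411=-69.89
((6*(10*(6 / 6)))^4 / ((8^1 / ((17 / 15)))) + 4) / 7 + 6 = 1836046 / 7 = 262292.29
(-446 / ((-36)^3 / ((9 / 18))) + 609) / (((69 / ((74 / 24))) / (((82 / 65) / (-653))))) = -43103623859 / 819849962880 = -0.05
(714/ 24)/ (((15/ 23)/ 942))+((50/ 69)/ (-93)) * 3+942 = 939296431/ 21390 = 43912.88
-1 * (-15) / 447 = 5 / 149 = 0.03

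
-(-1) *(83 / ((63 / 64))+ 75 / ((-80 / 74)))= 7531 / 504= 14.94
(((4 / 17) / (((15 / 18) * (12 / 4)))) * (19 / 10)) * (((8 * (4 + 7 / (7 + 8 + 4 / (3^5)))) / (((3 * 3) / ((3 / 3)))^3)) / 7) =9908576 / 7913859975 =0.00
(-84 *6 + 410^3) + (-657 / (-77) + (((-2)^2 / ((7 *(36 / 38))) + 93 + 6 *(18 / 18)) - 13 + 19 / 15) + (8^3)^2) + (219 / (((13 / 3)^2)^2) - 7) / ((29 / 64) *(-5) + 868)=1045038751243620026 / 15105484485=69182736.39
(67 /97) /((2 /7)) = 469 /194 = 2.42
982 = 982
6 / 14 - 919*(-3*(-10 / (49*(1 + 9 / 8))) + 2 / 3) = -877.02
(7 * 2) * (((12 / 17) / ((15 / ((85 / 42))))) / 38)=2 / 57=0.04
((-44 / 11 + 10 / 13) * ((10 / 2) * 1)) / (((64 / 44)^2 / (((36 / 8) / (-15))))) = 7623 / 3328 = 2.29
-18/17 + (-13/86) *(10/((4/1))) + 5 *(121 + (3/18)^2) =7943513/13158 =603.70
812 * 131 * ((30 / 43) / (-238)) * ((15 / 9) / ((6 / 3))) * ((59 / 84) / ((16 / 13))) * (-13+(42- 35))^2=-5338.52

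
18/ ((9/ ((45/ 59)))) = 90/ 59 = 1.53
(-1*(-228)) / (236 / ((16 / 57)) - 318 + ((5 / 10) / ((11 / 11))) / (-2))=24 / 55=0.44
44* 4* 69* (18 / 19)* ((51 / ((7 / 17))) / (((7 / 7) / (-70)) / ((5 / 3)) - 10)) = -9475963200 / 66557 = -142373.65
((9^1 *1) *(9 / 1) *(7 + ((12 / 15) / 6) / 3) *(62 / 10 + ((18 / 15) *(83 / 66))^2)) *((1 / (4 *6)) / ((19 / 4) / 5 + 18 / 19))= 231680718 / 2181025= 106.23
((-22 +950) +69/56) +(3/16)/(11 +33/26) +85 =4529629/4466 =1014.25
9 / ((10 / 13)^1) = 117 / 10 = 11.70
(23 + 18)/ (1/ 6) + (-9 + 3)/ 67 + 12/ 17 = 280896/ 1139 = 246.62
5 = 5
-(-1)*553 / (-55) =-553 / 55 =-10.05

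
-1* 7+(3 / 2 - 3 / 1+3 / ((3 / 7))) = -3 / 2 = -1.50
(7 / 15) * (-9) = -4.20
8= 8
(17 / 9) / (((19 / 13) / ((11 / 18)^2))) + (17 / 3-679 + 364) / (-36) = 502805 / 55404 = 9.08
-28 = -28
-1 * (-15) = 15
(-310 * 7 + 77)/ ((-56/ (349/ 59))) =104351/ 472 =221.08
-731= -731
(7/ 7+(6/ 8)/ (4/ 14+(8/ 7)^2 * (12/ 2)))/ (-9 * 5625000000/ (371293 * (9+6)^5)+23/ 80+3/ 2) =19370355810/ 28513654703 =0.68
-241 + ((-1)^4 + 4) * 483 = 2174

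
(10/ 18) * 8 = 40/ 9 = 4.44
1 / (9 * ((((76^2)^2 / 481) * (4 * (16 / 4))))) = 481 / 4804153344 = 0.00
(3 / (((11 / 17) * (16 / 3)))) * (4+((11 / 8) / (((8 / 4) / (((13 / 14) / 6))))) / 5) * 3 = 4134519 / 394240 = 10.49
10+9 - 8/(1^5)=11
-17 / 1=-17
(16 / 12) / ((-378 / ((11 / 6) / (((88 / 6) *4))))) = -1 / 9072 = -0.00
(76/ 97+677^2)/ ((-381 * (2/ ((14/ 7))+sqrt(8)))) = 44457989/ 258699 - 88915978 * sqrt(2)/ 258699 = -314.22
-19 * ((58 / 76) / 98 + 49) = -182505 / 196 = -931.15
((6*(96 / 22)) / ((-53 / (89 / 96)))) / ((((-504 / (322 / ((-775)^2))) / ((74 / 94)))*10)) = 75739 / 1974927075000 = 0.00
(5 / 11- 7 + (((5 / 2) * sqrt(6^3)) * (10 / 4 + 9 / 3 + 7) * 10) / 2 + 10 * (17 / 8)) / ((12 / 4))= 647 / 132 + 625 * sqrt(6) / 2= 770.37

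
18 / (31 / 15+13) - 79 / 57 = -1232 / 6441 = -0.19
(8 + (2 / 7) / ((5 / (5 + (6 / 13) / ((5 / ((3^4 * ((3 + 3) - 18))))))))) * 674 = 2128.95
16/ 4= 4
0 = 0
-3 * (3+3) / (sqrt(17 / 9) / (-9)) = 486 * sqrt(17) / 17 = 117.87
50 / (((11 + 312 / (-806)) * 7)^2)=48050 / 5303809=0.01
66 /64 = 1.03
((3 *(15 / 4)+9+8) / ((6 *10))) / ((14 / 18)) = 339 / 560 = 0.61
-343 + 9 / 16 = -5479 / 16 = -342.44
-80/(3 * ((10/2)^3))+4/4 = 59/75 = 0.79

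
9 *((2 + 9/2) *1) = 117/2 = 58.50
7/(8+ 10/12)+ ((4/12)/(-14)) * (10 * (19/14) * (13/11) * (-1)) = 201283/171402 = 1.17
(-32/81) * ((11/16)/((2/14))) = -1.90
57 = 57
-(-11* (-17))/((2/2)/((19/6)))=-592.17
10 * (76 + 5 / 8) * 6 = 9195 / 2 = 4597.50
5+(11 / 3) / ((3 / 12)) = 59 / 3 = 19.67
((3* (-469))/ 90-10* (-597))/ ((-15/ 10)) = -3969.58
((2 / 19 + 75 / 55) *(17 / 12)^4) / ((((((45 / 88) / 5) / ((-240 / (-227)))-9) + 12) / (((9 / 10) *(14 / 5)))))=179486629 / 37279710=4.81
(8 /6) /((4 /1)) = 1 /3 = 0.33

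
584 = 584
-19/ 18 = -1.06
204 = 204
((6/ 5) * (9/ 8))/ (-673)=-27/ 13460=-0.00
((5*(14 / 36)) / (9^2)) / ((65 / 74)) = 259 / 9477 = 0.03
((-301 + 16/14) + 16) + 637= 2472/7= 353.14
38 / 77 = 0.49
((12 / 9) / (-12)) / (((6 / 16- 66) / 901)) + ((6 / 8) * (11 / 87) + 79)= 44188003 / 548100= 80.62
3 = 3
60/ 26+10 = 160/ 13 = 12.31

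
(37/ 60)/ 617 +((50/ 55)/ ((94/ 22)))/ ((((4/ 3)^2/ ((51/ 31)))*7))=21994951/ 755133960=0.03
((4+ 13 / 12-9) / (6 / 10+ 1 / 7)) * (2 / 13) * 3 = -1645 / 676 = -2.43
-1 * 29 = -29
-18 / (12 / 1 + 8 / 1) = -9 / 10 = -0.90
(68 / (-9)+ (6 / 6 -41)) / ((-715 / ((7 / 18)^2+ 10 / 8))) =48578 / 521235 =0.09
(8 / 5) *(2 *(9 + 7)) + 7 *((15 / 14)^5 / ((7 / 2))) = 72638347 / 1344560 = 54.02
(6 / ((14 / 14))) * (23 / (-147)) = -46 / 49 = -0.94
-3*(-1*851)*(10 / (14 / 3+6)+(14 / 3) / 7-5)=-138713 / 16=-8669.56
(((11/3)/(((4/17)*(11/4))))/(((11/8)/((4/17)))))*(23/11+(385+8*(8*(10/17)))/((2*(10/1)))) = 138968/6171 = 22.52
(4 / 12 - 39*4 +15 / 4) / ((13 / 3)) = -1823 / 52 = -35.06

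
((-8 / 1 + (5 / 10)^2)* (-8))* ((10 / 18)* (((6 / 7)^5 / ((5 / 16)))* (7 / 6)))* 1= 142848 / 2401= 59.50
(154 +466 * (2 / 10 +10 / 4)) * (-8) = -56488 / 5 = -11297.60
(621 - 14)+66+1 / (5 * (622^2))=1301864661 / 1934420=673.00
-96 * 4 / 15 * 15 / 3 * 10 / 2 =-640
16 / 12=1.33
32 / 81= 0.40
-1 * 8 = -8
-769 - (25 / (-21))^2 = -339754 / 441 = -770.42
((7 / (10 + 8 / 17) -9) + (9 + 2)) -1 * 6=-593 / 178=-3.33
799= 799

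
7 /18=0.39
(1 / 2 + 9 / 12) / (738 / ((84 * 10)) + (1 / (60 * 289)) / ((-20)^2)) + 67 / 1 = 2918669269 / 42656407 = 68.42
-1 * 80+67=-13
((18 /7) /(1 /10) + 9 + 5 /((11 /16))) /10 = 3233 /770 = 4.20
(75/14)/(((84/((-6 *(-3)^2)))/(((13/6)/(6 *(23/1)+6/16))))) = -325/6027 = -0.05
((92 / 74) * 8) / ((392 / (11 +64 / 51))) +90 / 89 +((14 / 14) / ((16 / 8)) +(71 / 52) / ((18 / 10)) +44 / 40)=23625725411 / 6418781460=3.68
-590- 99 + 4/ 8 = -1377/ 2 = -688.50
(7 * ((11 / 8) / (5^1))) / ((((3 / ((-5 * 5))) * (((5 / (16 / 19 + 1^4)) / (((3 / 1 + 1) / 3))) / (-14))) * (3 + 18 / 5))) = 8575 / 513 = 16.72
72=72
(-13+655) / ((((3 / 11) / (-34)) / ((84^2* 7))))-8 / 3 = -11859414344 / 3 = -3953138114.67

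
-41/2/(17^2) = -41/578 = -0.07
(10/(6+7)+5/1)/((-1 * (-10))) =15/26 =0.58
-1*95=-95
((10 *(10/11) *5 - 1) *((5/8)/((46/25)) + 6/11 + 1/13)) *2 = 24756603/289432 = 85.54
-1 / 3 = -0.33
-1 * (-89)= 89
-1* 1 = -1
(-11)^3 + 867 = -464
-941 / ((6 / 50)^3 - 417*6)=14703125 / 39093723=0.38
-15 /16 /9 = -5 /48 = -0.10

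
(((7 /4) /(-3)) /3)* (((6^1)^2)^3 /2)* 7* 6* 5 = -952560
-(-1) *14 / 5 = 14 / 5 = 2.80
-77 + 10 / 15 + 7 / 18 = -1367 / 18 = -75.94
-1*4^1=-4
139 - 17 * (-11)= 326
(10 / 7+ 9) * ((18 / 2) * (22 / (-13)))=-14454 / 91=-158.84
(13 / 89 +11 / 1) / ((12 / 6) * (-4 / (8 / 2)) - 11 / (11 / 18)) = -248 / 445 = -0.56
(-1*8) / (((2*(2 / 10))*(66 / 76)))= -760 / 33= -23.03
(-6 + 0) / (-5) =6 / 5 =1.20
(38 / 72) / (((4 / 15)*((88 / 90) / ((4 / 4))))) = 1425 / 704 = 2.02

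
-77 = -77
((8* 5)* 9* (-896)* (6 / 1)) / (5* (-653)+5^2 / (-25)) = 967680 / 1633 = 592.58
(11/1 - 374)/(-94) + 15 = 1773/94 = 18.86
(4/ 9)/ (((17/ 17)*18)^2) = 1/ 729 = 0.00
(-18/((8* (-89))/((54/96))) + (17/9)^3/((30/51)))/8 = 238163053/166095360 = 1.43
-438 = -438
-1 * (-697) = 697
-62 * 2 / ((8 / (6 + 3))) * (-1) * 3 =837 / 2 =418.50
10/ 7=1.43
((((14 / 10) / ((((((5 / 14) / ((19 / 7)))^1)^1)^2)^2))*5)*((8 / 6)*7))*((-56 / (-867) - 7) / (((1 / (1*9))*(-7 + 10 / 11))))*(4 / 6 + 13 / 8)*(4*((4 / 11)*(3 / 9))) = 54063522975616 / 21783375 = 2481870.83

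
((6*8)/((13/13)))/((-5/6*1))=-288/5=-57.60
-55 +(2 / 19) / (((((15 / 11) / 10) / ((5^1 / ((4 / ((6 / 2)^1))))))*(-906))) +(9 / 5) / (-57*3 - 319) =-579969044 / 10543575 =-55.01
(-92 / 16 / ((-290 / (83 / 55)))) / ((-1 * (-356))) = 1909 / 22712800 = 0.00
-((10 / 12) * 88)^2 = -48400 / 9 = -5377.78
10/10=1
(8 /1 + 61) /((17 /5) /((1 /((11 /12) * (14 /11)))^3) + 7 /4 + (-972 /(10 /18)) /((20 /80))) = -74520 /7550551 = -0.01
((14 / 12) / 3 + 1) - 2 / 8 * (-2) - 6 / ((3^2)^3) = 457 / 243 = 1.88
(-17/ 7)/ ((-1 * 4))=17/ 28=0.61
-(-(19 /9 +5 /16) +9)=-947 /144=-6.58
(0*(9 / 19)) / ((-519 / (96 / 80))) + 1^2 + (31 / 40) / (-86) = 3409 / 3440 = 0.99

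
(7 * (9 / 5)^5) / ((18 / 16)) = 117.57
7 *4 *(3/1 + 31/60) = 1477/15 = 98.47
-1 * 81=-81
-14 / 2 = -7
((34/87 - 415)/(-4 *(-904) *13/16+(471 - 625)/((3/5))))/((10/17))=-613207/2332760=-0.26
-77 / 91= -11 / 13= -0.85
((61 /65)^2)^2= 13845841 /17850625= 0.78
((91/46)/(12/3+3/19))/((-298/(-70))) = 60515/541466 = 0.11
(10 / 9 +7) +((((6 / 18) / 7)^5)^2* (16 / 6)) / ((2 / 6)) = 135292367934305 / 16679880978201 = 8.11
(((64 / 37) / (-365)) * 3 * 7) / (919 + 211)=-672 / 7630325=-0.00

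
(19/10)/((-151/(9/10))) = -171/15100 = -0.01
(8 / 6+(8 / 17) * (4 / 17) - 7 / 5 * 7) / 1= -36223 / 4335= -8.36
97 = 97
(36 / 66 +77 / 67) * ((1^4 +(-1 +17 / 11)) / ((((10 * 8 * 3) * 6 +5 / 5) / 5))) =106165 / 11682187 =0.01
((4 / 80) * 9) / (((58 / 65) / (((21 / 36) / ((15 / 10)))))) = 91 / 464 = 0.20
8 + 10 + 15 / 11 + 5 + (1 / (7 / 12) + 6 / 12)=4093 / 154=26.58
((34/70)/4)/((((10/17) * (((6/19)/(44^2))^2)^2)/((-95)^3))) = -141760258344560673410560/567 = -250018092318449159454.25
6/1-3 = 3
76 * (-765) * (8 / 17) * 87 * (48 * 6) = -685532160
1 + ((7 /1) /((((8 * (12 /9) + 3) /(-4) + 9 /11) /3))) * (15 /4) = -1436 /49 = -29.31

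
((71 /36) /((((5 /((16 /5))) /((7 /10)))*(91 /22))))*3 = 3124 /4875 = 0.64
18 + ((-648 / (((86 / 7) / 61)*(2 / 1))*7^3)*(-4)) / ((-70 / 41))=-277937262 / 215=-1292731.45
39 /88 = 0.44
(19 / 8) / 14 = 19 / 112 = 0.17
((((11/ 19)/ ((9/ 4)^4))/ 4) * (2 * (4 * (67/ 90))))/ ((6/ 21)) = 660352/ 5609655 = 0.12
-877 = -877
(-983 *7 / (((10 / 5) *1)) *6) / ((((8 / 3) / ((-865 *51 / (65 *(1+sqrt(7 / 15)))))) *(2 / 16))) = 8195993505 / 104 - 546399567 *sqrt(105) / 104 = 24971769.65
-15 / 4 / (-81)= 5 / 108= 0.05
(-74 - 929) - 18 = -1021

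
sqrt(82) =9.06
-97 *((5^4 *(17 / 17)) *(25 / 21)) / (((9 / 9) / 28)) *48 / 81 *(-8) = 776000000 / 81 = 9580246.91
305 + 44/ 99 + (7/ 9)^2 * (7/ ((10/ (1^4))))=305.87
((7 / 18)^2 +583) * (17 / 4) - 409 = 2681933 / 1296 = 2069.39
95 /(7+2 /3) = 285 /23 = 12.39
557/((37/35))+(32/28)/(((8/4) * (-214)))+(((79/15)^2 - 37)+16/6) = 3244252133/6235425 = 520.29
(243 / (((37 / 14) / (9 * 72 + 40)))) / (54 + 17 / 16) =37449216 / 32597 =1148.85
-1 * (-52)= 52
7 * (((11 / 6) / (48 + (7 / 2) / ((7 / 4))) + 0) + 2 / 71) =9667 / 21300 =0.45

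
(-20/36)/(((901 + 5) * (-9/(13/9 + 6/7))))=725/4623318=0.00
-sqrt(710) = -26.65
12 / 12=1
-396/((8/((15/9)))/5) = -825/2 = -412.50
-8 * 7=-56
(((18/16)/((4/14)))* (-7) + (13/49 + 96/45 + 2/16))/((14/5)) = -294457/32928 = -8.94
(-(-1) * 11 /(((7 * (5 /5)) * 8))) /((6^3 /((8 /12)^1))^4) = 11 /617117792256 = 0.00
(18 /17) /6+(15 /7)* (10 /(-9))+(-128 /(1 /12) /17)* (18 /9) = -65299 /357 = -182.91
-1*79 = -79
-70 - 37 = -107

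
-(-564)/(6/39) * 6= 21996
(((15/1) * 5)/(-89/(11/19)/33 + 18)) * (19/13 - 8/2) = -898425/62959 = -14.27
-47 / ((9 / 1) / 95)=-4465 / 9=-496.11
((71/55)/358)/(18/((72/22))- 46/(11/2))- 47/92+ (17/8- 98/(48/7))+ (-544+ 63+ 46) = -2322297937/5187420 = -447.68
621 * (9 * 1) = 5589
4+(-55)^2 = 3029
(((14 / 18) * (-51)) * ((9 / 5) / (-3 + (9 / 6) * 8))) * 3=-119 / 5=-23.80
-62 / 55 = -1.13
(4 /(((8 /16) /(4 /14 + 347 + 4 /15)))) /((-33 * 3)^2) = 291944 /1029105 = 0.28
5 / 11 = 0.45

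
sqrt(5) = 2.24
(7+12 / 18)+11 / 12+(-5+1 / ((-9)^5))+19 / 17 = 18875929 / 4015332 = 4.70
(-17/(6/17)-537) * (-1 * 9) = 10533/2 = 5266.50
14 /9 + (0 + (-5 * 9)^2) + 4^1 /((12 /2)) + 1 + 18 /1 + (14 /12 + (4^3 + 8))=38149 /18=2119.39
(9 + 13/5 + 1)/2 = 63/10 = 6.30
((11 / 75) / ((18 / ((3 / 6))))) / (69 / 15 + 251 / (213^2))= 55451 / 62684520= 0.00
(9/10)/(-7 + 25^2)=3/2060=0.00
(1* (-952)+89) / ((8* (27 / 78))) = -11219 / 36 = -311.64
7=7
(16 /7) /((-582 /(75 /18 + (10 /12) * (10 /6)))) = -400 /18333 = -0.02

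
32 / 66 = 16 / 33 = 0.48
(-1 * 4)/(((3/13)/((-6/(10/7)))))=364/5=72.80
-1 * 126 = -126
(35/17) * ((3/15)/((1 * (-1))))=-7/17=-0.41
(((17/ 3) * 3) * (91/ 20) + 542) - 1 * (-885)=30087/ 20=1504.35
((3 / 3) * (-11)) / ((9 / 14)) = -17.11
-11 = -11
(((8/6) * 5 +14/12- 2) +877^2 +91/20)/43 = 46148363/2580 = 17886.96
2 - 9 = -7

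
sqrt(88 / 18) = 2 * sqrt(11) / 3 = 2.21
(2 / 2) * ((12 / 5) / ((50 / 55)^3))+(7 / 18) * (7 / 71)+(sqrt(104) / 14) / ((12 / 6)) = sqrt(26) / 14+1291076 / 399375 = 3.60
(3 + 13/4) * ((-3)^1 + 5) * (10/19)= 125/19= 6.58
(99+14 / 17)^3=4887035873 / 4913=994715.22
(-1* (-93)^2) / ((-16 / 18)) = 77841 / 8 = 9730.12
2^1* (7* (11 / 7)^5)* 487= 156863674 / 2401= 65332.64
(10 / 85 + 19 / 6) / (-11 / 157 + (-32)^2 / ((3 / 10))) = 52595 / 54659998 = 0.00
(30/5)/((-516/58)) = -29/43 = -0.67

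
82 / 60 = 41 / 30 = 1.37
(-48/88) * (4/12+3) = -20/11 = -1.82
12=12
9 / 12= 0.75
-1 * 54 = -54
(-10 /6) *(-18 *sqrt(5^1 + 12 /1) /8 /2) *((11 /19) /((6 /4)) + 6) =455 *sqrt(17) /38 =49.37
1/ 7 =0.14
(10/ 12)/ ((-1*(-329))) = 5/ 1974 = 0.00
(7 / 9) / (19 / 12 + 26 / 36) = 28 / 83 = 0.34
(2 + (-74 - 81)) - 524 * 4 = -2249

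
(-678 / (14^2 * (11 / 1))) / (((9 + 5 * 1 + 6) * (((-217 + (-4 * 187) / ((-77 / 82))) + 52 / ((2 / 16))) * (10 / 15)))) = -339 / 14309680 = -0.00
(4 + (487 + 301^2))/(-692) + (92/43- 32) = -1201371/7439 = -161.50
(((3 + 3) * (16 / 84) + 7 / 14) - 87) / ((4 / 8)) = -1195 / 7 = -170.71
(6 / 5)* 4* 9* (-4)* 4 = -3456 / 5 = -691.20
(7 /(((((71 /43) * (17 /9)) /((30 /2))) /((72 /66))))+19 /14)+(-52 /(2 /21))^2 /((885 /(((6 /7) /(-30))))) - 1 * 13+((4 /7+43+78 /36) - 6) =22700252618 /411255075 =55.20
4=4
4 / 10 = 2 / 5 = 0.40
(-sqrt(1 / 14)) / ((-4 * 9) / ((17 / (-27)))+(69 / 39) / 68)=-0.00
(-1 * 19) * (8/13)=-152/13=-11.69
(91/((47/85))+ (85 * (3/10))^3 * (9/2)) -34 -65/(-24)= 168634805/2256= 74749.47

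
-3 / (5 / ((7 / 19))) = -0.22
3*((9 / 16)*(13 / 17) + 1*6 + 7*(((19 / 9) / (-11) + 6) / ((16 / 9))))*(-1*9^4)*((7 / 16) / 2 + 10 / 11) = -42813733329 / 65824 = -650427.40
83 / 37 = 2.24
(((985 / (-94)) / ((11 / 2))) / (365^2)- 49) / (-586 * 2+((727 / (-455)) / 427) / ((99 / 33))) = 78685189759722 / 1882022727116191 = 0.04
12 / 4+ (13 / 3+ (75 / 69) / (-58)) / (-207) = 2467975 / 828414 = 2.98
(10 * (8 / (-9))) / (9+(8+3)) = -4 / 9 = -0.44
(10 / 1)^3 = 1000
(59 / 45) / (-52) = -59 / 2340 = -0.03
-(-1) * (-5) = -5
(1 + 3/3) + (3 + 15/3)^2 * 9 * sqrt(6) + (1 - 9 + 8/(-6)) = -22/3 + 576 * sqrt(6) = 1403.57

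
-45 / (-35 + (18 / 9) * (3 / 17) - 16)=255 / 287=0.89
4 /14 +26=26.29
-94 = -94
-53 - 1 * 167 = -220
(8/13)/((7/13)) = 8/7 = 1.14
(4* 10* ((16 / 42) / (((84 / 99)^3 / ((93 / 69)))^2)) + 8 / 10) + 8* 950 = 1069965162176307 / 139409359040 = 7674.99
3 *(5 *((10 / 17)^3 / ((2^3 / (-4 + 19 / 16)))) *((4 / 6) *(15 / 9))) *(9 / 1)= -10.73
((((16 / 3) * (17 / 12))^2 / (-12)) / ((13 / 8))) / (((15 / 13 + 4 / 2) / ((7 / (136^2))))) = -7 / 19926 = -0.00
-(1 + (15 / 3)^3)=-126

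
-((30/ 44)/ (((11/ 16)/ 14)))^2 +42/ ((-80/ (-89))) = -85531971/ 585640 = -146.05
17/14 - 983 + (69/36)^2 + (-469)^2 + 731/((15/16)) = 1107603611/5040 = 219762.62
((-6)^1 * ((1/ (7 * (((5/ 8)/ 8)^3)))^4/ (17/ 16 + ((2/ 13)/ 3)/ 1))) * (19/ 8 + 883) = -15653908201541546218748903424/ 407396240234375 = -38424282444373.70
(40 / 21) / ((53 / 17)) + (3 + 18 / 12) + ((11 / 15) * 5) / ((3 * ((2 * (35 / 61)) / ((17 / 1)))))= 387613 / 16695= 23.22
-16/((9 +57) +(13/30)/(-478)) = -229440/946427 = -0.24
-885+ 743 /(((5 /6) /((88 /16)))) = 20094 /5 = 4018.80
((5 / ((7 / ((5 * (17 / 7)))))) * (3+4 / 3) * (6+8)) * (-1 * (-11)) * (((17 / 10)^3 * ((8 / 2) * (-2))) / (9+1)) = -11943503 / 525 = -22749.53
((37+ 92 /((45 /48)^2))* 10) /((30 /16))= 510032 /675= 755.60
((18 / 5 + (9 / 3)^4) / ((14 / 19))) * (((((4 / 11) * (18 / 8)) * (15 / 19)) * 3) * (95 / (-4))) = -3254985 / 616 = -5284.07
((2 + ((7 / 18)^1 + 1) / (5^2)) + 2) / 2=2.03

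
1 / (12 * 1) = 0.08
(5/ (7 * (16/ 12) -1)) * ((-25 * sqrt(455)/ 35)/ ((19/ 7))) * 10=-30 * sqrt(455)/ 19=-33.68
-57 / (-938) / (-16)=-57 / 15008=-0.00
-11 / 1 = -11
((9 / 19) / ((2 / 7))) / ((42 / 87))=261 / 76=3.43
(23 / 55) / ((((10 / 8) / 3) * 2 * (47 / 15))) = 414 / 2585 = 0.16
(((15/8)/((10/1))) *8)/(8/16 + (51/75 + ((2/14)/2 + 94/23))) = 12075/42974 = 0.28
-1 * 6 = -6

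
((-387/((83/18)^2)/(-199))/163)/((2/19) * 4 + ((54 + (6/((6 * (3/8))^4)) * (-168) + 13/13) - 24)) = -1736749188/24480995200615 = -0.00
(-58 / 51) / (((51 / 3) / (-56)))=3248 / 867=3.75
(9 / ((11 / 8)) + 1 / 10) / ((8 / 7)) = 5.81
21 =21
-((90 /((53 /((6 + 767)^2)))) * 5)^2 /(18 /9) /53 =-36150391716401250 /148877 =-242820527794.09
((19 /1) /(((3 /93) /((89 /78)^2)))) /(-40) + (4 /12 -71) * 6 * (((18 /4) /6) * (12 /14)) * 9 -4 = -4218450283 /1703520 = -2476.31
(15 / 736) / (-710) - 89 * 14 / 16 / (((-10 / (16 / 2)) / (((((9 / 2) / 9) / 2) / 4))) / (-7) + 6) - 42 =-164560769 / 3239872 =-50.79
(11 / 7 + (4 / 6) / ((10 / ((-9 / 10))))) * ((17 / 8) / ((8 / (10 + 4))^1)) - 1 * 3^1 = 4193 / 1600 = 2.62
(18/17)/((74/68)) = 36/37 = 0.97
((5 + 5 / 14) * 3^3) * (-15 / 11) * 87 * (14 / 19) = -2642625 / 209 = -12644.14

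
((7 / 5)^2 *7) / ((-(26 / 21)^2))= -151263 / 16900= -8.95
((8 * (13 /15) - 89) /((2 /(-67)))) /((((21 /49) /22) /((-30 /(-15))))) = 282254.62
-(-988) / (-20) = -247 / 5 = -49.40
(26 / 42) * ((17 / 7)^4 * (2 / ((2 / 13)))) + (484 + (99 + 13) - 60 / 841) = 37140551305 / 42404061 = 875.87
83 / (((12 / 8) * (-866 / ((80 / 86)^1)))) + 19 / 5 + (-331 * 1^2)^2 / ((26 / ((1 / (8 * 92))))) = 50589797773 / 5344397760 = 9.47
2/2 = 1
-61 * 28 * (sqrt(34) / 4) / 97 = -427 * sqrt(34) / 97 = -25.67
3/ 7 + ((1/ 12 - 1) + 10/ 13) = 307/ 1092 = 0.28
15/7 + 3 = 36/7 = 5.14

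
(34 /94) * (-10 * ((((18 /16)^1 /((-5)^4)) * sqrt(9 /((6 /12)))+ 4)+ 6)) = -1700 /47-459 * sqrt(2) /23500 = -36.20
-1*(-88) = 88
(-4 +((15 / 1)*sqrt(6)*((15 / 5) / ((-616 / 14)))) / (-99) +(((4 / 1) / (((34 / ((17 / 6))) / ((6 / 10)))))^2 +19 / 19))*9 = -666 / 25 +45*sqrt(6) / 484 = -26.41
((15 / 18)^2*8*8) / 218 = 200 / 981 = 0.20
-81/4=-20.25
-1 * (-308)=308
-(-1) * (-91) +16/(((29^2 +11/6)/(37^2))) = -328763/5057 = -65.01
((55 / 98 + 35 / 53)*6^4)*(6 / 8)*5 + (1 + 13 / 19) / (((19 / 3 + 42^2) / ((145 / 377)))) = 20226054888510 / 3406788749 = 5936.99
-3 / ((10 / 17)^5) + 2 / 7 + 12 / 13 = -376620961 / 9100000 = -41.39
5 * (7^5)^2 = 1412376245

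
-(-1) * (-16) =-16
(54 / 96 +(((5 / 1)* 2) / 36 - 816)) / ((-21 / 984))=687529 / 18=38196.06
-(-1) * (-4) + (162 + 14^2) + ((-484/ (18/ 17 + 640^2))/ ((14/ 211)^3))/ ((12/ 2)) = 10126530955885/ 28660605288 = 353.33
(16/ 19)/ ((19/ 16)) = 256/ 361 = 0.71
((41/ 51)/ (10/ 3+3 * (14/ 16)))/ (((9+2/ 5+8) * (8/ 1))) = 205/ 211497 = 0.00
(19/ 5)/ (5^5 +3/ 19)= 361/ 296890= 0.00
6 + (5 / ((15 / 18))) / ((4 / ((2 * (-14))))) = -36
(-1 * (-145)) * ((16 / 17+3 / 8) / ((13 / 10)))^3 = 103953019375 / 690807104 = 150.48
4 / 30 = 2 / 15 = 0.13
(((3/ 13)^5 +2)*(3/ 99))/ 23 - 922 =-259829355985/ 281811387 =-922.00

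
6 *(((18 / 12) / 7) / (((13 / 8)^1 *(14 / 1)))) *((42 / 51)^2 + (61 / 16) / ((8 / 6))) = 0.20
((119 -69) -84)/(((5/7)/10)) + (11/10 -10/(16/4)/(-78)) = -370397/780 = -474.87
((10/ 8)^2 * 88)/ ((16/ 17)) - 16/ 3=13513/ 96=140.76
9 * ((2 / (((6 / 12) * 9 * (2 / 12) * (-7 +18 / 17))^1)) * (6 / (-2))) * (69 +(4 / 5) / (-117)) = 5489096 / 6565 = 836.12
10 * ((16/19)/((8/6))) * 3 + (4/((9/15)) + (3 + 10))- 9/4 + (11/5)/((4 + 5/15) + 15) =1205957/33060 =36.48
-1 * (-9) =9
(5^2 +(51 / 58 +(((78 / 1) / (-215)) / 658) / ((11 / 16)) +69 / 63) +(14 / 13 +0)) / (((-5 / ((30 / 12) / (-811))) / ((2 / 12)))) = 49369971397 / 17128595123640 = 0.00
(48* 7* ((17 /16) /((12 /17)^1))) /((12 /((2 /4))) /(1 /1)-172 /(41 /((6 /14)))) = 580601 /25488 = 22.78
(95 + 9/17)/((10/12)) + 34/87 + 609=5354173/7395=724.03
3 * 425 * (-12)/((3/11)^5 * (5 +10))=-676016.54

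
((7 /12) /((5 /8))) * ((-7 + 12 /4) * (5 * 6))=-112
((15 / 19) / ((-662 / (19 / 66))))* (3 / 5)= -3 / 14564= -0.00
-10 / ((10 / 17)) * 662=-11254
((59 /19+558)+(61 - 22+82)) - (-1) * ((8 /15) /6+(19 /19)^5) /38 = 1166449 /1710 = 682.13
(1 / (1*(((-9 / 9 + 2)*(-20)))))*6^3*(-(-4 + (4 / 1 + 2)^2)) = 345.60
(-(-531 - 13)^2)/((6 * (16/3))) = -9248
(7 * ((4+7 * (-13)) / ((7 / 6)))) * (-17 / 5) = 8874 / 5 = 1774.80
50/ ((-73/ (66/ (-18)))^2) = 6050/ 47961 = 0.13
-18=-18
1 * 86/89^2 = 86/7921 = 0.01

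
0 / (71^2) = 0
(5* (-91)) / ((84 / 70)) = -2275 / 6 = -379.17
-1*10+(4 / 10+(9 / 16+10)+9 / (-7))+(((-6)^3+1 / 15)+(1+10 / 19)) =-6854189 / 31920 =-214.73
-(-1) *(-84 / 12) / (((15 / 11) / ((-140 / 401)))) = 2156 / 1203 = 1.79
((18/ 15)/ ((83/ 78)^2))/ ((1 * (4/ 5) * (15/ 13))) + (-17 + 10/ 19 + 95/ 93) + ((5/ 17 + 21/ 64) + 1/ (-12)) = -911535269129/ 66220374720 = -13.77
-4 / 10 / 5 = -2 / 25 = -0.08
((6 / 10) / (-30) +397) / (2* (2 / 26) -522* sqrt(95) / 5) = -875519541* sqrt(95) / 21873652600 -258037 / 4374730520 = -0.39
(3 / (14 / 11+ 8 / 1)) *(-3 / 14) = -33 / 476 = -0.07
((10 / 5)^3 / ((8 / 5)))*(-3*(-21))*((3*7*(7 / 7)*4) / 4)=6615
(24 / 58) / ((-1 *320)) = -3 / 2320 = -0.00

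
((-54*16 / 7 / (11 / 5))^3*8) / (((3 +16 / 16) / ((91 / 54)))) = -38817792000 / 65219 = -595191.46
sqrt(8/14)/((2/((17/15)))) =17*sqrt(7)/105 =0.43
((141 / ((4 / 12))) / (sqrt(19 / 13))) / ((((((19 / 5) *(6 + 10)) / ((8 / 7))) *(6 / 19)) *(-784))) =-705 *sqrt(247) / 417088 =-0.03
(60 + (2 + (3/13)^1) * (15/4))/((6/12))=3555/26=136.73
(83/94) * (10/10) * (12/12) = 83/94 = 0.88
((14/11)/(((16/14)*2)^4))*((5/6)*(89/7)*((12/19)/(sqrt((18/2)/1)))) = 1068445/10272768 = 0.10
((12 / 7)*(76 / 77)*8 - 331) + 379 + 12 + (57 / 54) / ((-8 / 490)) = 344747 / 38808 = 8.88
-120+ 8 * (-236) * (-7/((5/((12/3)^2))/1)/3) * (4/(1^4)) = 844024/15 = 56268.27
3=3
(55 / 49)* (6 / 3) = 110 / 49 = 2.24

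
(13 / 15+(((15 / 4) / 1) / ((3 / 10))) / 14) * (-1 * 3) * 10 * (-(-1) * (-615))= 32463.21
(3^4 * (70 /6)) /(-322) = -135 /46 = -2.93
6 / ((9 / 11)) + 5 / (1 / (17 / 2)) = 299 / 6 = 49.83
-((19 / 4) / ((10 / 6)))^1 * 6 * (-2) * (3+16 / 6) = 969 / 5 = 193.80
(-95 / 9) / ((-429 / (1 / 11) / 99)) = 95 / 429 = 0.22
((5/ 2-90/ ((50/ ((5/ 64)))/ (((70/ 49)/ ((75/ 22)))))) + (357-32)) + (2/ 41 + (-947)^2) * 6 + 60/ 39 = 1606175583091/ 298480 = 5381183.27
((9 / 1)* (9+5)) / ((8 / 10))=315 / 2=157.50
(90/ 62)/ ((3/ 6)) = 90/ 31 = 2.90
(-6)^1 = -6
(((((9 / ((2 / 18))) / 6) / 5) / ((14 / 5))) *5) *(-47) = -6345 / 28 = -226.61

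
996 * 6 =5976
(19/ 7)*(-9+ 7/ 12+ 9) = 19/ 12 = 1.58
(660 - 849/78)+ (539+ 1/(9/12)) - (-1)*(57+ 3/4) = 194563/156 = 1247.20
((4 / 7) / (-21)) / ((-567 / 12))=16 / 27783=0.00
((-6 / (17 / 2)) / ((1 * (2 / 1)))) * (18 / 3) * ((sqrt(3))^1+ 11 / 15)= -5.22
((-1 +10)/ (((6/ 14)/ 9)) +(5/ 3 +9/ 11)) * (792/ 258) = 25276/ 43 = 587.81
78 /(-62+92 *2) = 39 /61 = 0.64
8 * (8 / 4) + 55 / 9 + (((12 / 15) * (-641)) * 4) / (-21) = 37733 / 315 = 119.79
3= 3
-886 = -886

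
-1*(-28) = 28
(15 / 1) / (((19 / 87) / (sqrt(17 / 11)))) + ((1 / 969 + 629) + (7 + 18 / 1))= 1305 * sqrt(187) / 209 + 633727 / 969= 739.39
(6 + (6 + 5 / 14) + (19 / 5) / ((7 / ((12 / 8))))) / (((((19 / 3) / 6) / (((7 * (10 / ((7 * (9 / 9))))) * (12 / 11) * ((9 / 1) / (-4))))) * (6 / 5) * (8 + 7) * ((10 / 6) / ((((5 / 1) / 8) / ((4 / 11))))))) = -17.55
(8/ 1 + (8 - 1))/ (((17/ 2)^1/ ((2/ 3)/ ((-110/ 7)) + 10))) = 3286/ 187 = 17.57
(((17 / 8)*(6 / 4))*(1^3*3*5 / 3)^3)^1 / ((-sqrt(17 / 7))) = -375*sqrt(119) / 16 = -255.67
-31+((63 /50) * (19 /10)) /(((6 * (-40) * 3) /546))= -656309 /20000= -32.82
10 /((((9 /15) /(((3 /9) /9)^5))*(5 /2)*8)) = 0.00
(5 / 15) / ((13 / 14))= 14 / 39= 0.36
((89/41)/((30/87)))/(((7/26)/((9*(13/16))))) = 3925701/22960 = 170.98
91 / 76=1.20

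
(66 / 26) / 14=33 / 182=0.18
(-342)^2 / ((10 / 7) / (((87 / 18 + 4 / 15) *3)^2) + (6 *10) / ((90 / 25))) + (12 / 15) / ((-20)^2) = 191660773961 / 27320500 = 7015.27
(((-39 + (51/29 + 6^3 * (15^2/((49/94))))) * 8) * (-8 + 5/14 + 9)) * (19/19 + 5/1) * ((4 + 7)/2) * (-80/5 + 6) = -3321361454400/9947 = -333905846.43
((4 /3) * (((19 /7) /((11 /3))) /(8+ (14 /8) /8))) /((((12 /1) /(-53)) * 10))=-16112 /303765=-0.05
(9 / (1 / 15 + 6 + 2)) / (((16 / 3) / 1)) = 405 / 1936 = 0.21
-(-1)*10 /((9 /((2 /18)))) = 10 /81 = 0.12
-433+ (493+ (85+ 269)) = 414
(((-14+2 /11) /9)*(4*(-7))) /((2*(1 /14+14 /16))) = 119168 /5247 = 22.71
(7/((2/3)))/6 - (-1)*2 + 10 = 55/4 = 13.75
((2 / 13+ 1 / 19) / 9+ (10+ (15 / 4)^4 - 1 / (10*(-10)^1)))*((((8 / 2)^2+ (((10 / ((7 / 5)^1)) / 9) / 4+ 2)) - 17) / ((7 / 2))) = 148796660699 / 2091398400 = 71.15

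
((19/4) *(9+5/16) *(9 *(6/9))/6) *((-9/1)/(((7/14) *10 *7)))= -25479/2240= -11.37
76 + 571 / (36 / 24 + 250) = 39370 / 503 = 78.27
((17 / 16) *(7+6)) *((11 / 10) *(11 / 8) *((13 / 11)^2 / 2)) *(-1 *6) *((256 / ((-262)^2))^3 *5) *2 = -229472256 / 5053913144281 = -0.00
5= 5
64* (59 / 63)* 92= 347392 / 63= 5514.16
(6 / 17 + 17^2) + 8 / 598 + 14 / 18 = 13273222 / 45747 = 290.14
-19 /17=-1.12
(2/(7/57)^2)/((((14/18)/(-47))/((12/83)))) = -32983848/28469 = -1158.59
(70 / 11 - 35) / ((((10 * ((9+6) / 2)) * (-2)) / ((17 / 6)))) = 119 / 220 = 0.54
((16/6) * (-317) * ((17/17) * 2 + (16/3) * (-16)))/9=634000/81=7827.16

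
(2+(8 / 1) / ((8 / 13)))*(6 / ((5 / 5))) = 90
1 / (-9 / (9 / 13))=-1 / 13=-0.08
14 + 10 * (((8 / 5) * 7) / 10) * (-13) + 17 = -114.60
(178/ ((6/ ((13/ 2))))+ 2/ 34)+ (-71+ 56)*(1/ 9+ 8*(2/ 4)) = 13385/ 102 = 131.23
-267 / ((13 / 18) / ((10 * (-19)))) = 913140 / 13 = 70241.54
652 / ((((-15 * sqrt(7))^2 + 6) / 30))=12.37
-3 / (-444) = 1 / 148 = 0.01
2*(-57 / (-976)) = 57 / 488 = 0.12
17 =17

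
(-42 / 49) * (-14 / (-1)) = -12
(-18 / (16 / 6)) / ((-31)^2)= -27 / 3844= -0.01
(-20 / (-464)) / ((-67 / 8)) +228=442994 / 1943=227.99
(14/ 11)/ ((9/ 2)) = 28/ 99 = 0.28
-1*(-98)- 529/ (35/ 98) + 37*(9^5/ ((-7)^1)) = -10972477/ 35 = -313499.34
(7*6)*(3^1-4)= -42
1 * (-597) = -597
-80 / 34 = -40 / 17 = -2.35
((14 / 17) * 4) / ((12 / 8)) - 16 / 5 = -256 / 255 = -1.00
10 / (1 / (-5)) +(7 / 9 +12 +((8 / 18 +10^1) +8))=-169 / 9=-18.78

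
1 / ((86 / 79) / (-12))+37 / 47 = -20687 / 2021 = -10.24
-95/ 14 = -6.79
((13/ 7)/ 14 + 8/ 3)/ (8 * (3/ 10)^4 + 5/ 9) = 4.51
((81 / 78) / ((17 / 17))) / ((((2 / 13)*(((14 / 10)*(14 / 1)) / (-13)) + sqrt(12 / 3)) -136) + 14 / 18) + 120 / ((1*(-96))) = -5106185 / 4059676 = -1.26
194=194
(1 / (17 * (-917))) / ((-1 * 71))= 1 / 1106819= 0.00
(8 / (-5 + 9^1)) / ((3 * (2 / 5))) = 5 / 3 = 1.67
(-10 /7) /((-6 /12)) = 20 /7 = 2.86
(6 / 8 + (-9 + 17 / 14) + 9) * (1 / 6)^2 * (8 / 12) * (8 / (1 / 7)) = 55 / 27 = 2.04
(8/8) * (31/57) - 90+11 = -4472/57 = -78.46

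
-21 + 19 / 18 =-19.94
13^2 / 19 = 8.89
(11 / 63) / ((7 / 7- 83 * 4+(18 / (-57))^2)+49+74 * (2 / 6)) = -3971 / 5850264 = -0.00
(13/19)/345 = 13/6555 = 0.00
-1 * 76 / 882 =-38 / 441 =-0.09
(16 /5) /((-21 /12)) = -64 /35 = -1.83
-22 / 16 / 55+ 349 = 348.98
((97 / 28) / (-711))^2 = 0.00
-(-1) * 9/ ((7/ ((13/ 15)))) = 39/ 35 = 1.11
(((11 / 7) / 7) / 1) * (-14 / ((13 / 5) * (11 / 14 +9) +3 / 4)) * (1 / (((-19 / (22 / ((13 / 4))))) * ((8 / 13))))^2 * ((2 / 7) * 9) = -958320 / 9266509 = -0.10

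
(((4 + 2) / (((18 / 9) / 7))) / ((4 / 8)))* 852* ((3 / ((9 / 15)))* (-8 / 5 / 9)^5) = -130285568 / 4100625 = -31.77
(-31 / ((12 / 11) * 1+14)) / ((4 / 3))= -1023 / 664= -1.54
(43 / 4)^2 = 1849 / 16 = 115.56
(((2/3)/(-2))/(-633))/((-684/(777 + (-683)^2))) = -233633/649458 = -0.36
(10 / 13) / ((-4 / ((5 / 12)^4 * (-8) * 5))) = 15625 / 67392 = 0.23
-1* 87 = -87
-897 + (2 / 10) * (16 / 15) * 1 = -67259 / 75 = -896.79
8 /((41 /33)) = 264 /41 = 6.44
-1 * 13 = -13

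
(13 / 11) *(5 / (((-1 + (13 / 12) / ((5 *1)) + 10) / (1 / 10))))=390 / 6083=0.06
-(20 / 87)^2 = -400 / 7569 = -0.05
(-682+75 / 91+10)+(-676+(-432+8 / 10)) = -809161 / 455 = -1778.38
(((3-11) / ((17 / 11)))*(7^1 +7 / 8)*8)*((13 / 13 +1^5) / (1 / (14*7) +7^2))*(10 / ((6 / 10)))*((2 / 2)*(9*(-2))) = 108662400 / 27217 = 3992.45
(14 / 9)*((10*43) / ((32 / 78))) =19565 / 12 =1630.42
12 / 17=0.71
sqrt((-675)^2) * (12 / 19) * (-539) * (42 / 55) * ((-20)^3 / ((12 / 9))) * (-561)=-590637334736.84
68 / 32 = 17 / 8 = 2.12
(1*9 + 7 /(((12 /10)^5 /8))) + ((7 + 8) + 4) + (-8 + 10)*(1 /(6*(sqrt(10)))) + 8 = sqrt(10) /30 + 56867 /972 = 58.61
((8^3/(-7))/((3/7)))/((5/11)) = -5632/15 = -375.47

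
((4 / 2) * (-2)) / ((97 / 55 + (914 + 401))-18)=-55 / 17858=-0.00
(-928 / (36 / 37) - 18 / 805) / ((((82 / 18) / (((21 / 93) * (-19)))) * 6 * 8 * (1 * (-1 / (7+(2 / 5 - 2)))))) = -590829111 / 5846600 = -101.06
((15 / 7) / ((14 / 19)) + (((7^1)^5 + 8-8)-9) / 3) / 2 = 1647059 / 588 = 2801.12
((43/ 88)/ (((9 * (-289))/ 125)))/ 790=-0.00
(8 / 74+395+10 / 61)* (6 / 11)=5352774 / 24827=215.60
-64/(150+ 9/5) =-320/759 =-0.42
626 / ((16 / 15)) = 4695 / 8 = 586.88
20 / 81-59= -4759 / 81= -58.75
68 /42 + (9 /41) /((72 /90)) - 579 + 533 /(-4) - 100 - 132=-811369 /861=-942.36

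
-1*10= -10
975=975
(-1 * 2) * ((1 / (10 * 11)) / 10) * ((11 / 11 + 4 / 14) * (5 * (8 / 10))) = -0.01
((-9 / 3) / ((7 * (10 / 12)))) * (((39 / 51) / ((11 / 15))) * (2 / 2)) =-702 / 1309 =-0.54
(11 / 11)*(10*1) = 10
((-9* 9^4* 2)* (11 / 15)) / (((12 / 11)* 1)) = -793881 / 10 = -79388.10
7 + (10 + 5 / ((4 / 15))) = 35.75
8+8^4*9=36872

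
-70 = -70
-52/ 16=-13/ 4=-3.25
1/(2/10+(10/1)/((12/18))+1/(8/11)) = 0.06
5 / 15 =1 / 3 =0.33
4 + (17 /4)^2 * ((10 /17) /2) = 149 /16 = 9.31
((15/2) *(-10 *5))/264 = -125/88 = -1.42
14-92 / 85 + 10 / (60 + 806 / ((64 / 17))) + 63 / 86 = 877535893 / 64116010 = 13.69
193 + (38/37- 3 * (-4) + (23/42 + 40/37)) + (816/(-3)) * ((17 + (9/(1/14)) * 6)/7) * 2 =-93030967/1554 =-59865.49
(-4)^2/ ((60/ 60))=16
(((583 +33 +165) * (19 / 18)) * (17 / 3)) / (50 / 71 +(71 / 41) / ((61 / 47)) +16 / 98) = 2194935065477 / 1034501814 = 2121.73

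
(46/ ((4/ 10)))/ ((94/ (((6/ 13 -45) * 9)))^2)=3122769915/ 1493284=2091.21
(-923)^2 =851929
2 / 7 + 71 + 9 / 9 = 506 / 7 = 72.29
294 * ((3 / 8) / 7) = 63 / 4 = 15.75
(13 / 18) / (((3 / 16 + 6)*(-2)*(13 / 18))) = -8 / 99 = -0.08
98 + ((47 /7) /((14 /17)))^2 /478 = 450528177 /4590712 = 98.14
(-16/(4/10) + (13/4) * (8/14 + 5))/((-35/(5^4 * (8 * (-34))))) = -106336.73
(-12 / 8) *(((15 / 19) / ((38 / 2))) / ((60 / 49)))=-147 / 2888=-0.05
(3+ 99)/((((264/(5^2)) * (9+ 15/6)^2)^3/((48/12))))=265625/1773321914331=0.00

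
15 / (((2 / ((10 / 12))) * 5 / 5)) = 25 / 4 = 6.25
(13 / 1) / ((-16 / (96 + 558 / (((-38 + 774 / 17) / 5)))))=-388167 / 1024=-379.07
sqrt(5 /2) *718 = 359 *sqrt(10) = 1135.26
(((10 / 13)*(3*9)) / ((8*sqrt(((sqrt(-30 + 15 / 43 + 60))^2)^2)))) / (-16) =-129 / 24128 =-0.01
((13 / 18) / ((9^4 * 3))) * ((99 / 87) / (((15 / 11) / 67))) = 105391 / 51372630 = 0.00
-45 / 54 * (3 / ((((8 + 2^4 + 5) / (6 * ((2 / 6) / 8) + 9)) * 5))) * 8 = -1.28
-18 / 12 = -3 / 2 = -1.50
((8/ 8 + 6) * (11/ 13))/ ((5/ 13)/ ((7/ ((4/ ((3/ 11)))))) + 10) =1617/ 2950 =0.55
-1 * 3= -3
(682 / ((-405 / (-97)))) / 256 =33077 / 51840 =0.64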